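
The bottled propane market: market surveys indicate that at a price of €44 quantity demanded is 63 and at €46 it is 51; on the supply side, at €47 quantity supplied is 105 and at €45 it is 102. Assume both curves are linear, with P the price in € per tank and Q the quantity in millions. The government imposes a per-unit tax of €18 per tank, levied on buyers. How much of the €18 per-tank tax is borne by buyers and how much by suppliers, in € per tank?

Demand slope: (51 − 63)/(46 − 44) = -6, so Qd = 327 − 6P.
Supply slope: (102 − 105)/(45 − 47) = 1.5, so Qs = 1.5P + 34.5.
Before the tax: set 327 − 6P = 1.5P + 34.5 → P* = €39, Q* = 93.
With the tax collected from buyers, demand (in seller-price terms) shifts: Qd = 327 − 6(P + 18).
New equilibrium: buyers pay €42.6, suppliers receive €24.6, Q = 71.4. (Wedge: Pb − Ps = 18.)
Burden on buyers: €3.6; on suppliers: €14.4. (They sum to €18.)
The less price-elastic side of the market bears the larger share of a per-unit tax.

Buyers bear €3.6 per tank; suppliers bear €14.4 per tank.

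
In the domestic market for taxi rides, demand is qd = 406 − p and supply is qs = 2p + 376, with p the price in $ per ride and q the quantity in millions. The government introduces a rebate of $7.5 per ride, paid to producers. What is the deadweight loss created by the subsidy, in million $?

Without the subsidy, 406 − p = 2p + 376 gives 3p = 30, so p* = $10 and q* = 396.
With a per-unit subsidy paid to producers, each receives p + 7.5 per unit sold, so supply becomes qs = 2(p + 7.5) + 376.
Solving gives q = 401 with consumers paying $5 and producers receiving $12.5 (the $7.5 wedge).
Quantity rises by |ΔQ| = |396 − 401| = 5.
DWL = ½ · t · |ΔQ| = ½ · 7.5 · 5 = $18.75.

Deadweight loss = $18.75 million.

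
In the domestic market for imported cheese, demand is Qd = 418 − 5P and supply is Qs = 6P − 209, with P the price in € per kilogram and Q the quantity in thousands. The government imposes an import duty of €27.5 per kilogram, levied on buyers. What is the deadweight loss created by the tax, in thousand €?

Deadweight loss = €1031.25 thousand.

Without the tax, 418 − 5P = 6P − 209 gives 11P = 627, so P* = €57 and Q* = 133.
With the tax collected from buyers, demand (in seller-price terms) shifts: Qd = 418 − 5(P + 27.5).
New equilibrium: buyers pay €72, suppliers receive €44.5, Q = 58. (Wedge: Pb − Ps = 27.5.)
Quantity falls by |ΔQ| = |133 − 58| = 75.
DWL = ½ · t · |ΔQ| = ½ · 27.5 · 75 = €1031.25.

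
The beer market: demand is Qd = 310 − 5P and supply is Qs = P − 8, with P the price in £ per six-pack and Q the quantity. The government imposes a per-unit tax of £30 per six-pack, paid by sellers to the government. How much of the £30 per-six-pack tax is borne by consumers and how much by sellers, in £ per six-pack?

Before the tax: set 310 − 5P = P − 8 → P* = £53, Q* = 45.
With the tax collected from sellers, supply shifts: Qs = (P − 30) − 8.
Solving gives Q = 20 with consumers paying £58 and sellers receiving £28 (the £30 wedge).
Burden on consumers: £5; on sellers: £25. (They sum to £30.)
The less price-elastic side of the market bears the larger share of a per-unit tax.

Consumers bear £5 per six-pack; sellers bear £25 per six-pack.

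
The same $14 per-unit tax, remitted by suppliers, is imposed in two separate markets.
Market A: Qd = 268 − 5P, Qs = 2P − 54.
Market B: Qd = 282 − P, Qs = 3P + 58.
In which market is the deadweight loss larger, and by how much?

Market A, by $66.5.

Market A: pre-tax P* = $46, Q* = 38; post-tax Q = 18; deadweight loss = $140.
Market B: pre-tax P* = $56, Q* = 226; post-tax Q = 215.5; deadweight loss = $73.5.
Difference: $140 vs $73.5 → market A is larger by $66.5.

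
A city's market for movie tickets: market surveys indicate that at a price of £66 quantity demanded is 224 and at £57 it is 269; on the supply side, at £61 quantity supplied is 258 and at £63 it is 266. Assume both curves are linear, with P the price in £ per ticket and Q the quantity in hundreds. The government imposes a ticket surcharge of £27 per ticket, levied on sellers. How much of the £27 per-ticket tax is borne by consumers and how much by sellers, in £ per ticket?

Consumers bear £12 per ticket; sellers bear £15 per ticket.

Demand slope: (269 − 224)/(57 − 66) = -5, so Qd = 554 − 5P.
Supply slope: (266 − 258)/(63 − 61) = 4, so Qs = 4P + 14.
Before the tax: set 554 − 5P = 4P + 14 → P* = £60, Q* = 254.
With the tax collected from sellers, supply shifts: Qs = 4(P − 27) + 14.
Solving gives Q = 194 with consumers paying £72 and sellers receiving £45 (the £27 wedge).
Burden on consumers: £12; on sellers: £15. (They sum to £27.)
The less price-elastic side of the market bears the larger share of a per-unit tax.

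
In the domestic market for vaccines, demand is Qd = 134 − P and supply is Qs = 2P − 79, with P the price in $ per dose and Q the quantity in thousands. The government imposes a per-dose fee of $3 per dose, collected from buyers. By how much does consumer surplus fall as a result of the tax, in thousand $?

Consumer surplus falls by $124 thousand.

Without the tax, 134 − P = 2P − 79 gives 3P = 213, so P* = $71 and Q* = 63.
With the tax collected from buyers, demand (in seller-price terms) shifts: Qd = 134 − (P + 3).
Solving gives Q = 61 with buyers paying $73 and suppliers receiving $70 (the $3 wedge).
ΔCS is the trapezoid between Q = 61 and Q = 63 of height $2: ½ · (63 + 61) · 2 = $124.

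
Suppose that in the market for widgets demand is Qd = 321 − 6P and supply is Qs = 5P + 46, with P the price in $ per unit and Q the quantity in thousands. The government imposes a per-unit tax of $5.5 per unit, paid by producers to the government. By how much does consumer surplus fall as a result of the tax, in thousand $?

Before the tax: set 321 − 6P = 5P + 46 → P* = $25, Q* = 171.
With the tax collected from producers, supply shifts: Qs = 5(P − 5.5) + 46.
New equilibrium: buyers pay $27.5, producers receive $22, Q = 156. (Wedge: Pb − Ps = 5.5.)
ΔCS is the trapezoid between Q = 156 and Q = 171 of height $2.5: ½ · (171 + 156) · 2.5 = $408.75.

Consumer surplus falls by $408.75 thousand.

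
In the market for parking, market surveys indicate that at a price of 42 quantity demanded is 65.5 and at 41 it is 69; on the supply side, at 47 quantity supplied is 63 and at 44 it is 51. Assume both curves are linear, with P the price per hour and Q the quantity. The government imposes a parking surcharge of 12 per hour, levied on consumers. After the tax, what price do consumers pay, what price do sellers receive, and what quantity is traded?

Consumers pay 51.4; sellers receive 39.4; quantity = 32.6.

Demand slope: (69 − 65.5)/(41 − 42) = -3.5, so Qd = 212.5 − 3.5P.
Supply slope: (51 − 63)/(44 − 47) = 4, so Qs = 4P − 125.
Without the tax, 212.5 − 3.5P = 4P − 125 gives 7.5P = 337.5, so P* = 45 and Q* = 55.
With the tax collected from consumers, demand (in seller-price terms) shifts: Qd = 212.5 − 3.5(P + 12).
Solving gives Q = 32.6 with consumers paying 51.4 and sellers receiving 39.4 (the 12 wedge).
The less price-elastic side of the market bears the larger share of a per-unit tax.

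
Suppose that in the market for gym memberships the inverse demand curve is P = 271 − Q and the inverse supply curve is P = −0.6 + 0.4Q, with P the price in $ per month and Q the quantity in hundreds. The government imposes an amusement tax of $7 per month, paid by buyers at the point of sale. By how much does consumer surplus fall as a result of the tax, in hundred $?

Inverting to Q(P) form: Qd = 271 − P; Qs = 2.5P + 1.5.
Without the tax, 271 − P = 2.5P + 1.5 gives 3.5P = 269.5, so P* = $77 and Q* = 194.
With the tax collected from buyers, demand (in seller-price terms) shifts: Qd = 271 − (P + 7).
Solving gives Q = 189 with buyers paying $82 and suppliers receiving $75 (the $7 wedge).
ΔCS is the trapezoid between Q = 189 and Q = 194 of height $5: ½ · (194 + 189) · 5 = $957.5.

Consumer surplus falls by $957.5 hundred.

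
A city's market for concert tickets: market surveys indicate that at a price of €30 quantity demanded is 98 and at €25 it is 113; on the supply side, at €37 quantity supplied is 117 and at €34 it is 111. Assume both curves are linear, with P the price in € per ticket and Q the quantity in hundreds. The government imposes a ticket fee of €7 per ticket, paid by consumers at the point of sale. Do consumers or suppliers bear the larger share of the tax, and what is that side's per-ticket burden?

Demand slope: (113 − 98)/(25 − 30) = -3, so Qd = 188 − 3P.
Supply slope: (111 − 117)/(34 − 37) = 2, so Qs = 2P + 43.
Without the tax, 188 − 3P = 2P + 43 gives 5P = 145, so P* = €29 and Q* = 101.
With the tax collected from consumers, demand (in seller-price terms) shifts: Qd = 188 − 3(P + 7).
New equilibrium: consumers pay €31.8, suppliers receive €24.8, Q = 92.6. (Wedge: Pb − Ps = 7.)
Per-ticket burden: consumers €2.8, suppliers €4.2.
Suppliers take the larger share because supply is less price-elastic here (demand slope 3 vs supply slope 2).

Suppliers bear the larger share: €4.2 per ticket.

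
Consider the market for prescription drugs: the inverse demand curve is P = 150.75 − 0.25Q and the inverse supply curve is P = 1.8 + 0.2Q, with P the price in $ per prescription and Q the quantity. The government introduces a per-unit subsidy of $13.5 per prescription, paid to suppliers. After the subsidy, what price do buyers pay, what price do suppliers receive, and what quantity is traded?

Inverting to Q(P) form: Qd = 603 − 4P; Qs = 5P − 9.
Without the subsidy, 603 − 4P = 5P − 9 gives 9P = 612, so P* = $68 and Q* = 331.
With a per-unit subsidy paid to suppliers, each receives P + 13.5 per unit sold, so supply becomes Qs = 5(P + 13.5) − 9.
Solving gives Q = 361 with buyers paying $60.5 and suppliers receiving $74 (the $13.5 wedge).

Buyers pay $60.5; suppliers receive $74; quantity = 361.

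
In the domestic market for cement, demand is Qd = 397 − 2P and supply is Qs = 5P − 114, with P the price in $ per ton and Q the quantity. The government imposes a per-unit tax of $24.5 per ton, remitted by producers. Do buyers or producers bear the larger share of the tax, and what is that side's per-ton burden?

Without the tax, 397 − 2P = 5P − 114 gives 7P = 511, so P* = $73 and Q* = 251.
With the tax collected from producers, supply shifts: Qs = 5(P − 24.5) − 114.
Solving gives Q = 216 with buyers paying $90.5 and producers receiving $66 (the $24.5 wedge).
Per-ton burden: buyers $17.5, producers $7.
Buyers take the larger share because demand is less price-elastic here (demand slope 2 vs supply slope 5).
The less price-elastic side of the market bears the larger share of a per-unit tax.

Buyers bear the larger share: $17.5 per ton.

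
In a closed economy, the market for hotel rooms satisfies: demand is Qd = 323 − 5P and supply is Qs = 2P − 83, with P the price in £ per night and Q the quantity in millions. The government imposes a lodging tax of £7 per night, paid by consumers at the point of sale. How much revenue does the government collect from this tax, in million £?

Tax revenue = £161 million.

Without the tax, 323 − 5P = 2P − 83 gives 7P = 406, so P* = £58 and Q* = 33.
With the tax collected from consumers, demand (in seller-price terms) shifts: Qd = 323 − 5(P + 7).
New equilibrium: consumers pay £60, sellers receive £53, Q = 23. (Wedge: Pb − Ps = 7.)
Revenue = t · Q = 7 · 23 = £161.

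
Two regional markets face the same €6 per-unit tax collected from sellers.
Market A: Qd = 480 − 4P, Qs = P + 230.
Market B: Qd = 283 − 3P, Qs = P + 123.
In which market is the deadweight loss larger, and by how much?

Market A: pre-tax P* = €50, Q* = 280; post-tax Q = 275.2; deadweight loss = €14.4.
Market B: pre-tax P* = €40, Q* = 163; post-tax Q = 158.5; deadweight loss = €13.5.
Difference: €14.4 vs €13.5 → market A is larger by €0.9.

Market A, by €0.9.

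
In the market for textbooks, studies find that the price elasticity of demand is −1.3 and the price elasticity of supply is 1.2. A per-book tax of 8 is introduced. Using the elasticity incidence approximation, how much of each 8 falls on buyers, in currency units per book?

Buyers bear ≈ 3.84 per book.

Incidence ratio: buyers' share ≈ εs / (εs + |εd|) = 1.2 / (1.2 + 1.3) = 0.48.
So buyers bear ≈ 0.48 × 8 = 3.84; sellers bear 4.16.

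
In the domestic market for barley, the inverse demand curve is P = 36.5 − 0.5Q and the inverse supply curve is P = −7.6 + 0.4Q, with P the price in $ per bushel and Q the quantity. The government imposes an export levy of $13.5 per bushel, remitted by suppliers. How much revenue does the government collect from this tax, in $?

Tax revenue = $459.

Inverting to Q(P) form: Qd = 73 − 2P; Qs = 2.5P + 19.
Without the tax, 73 − 2P = 2.5P + 19 gives 4.5P = 54, so P* = $12 and Q* = 49.
With the tax collected from suppliers, supply shifts: Qs = 2.5(P − 13.5) + 19.
Solving gives Q = 34 with buyers paying $19.5 and suppliers receiving $6 (the $13.5 wedge).
Revenue = t · Q = 13.5 · 34 = $459.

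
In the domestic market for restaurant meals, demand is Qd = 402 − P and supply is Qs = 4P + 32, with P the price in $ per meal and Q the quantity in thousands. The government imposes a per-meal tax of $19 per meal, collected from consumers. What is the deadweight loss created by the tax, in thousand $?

Deadweight loss = $144.4 thousand.

Without the tax, 402 − P = 4P + 32 gives 5P = 370, so P* = $74 and Q* = 328.
With the tax collected from consumers, demand (in seller-price terms) shifts: Qd = 402 − (P + 19).
New equilibrium: consumers pay $89.2, suppliers receive $70.2, Q = 312.8. (Wedge: Pb − Ps = 19.)
Quantity falls by |ΔQ| = |328 − 312.8| = 15.2.
DWL = ½ · t · |ΔQ| = ½ · 19 · 15.2 = $144.4.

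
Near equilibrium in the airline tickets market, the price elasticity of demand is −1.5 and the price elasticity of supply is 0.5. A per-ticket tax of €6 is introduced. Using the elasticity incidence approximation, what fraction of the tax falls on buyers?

Incidence ratio: buyers' share ≈ εs / (εs + |εd|) = 0.5 / (0.5 + 1.5) = 0.25.
Supply is the less elastic side, so buyers bear the smaller share.

Buyers' share ≈ 0.25.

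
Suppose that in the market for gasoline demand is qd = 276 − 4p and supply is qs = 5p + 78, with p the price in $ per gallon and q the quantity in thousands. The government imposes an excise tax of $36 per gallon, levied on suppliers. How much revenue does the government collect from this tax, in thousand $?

Before the tax: set 276 − 4p = 5p + 78 → p* = $22, q* = 188.
With the tax collected from suppliers, supply shifts: qs = 5(p − 36) + 78.
New equilibrium: consumers pay $42, suppliers receive $6, q = 108. (Wedge: pb − ps = 36.)
Revenue = t · Q = 36 · 108 = $3888.

Tax revenue = $3888 thousand.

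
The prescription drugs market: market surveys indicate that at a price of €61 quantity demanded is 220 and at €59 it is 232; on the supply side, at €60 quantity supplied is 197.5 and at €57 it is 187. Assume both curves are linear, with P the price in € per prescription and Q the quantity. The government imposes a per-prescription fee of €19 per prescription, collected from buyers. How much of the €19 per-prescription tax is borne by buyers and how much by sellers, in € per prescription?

Demand slope: (232 − 220)/(59 − 61) = -6, so Qd = 586 − 6P.
Supply slope: (187 − 197.5)/(57 − 60) = 3.5, so Qs = 3.5P − 12.5.
Without the tax, 586 − 6P = 3.5P − 12.5 gives 9.5P = 598.5, so P* = €63 and Q* = 208.
With the tax collected from buyers, demand (in seller-price terms) shifts: Qd = 586 − 6(P + 19).
Solving gives Q = 166 with buyers paying €70 and sellers receiving €51 (the €19 wedge).
Burden on buyers: €7; on sellers: €12. (They sum to €19.)
The less price-elastic side of the market bears the larger share of a per-unit tax.

Buyers bear €7 per prescription; sellers bear €12 per prescription.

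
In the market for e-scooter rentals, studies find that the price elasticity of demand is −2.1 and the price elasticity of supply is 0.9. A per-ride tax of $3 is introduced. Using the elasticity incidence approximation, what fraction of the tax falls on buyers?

Buyers' share ≈ 0.3.

Incidence ratio: buyers' share ≈ εs / (εs + |εd|) = 0.9 / (0.9 + 2.1) = 0.3.
Supply is the less elastic side, so buyers bear the smaller share.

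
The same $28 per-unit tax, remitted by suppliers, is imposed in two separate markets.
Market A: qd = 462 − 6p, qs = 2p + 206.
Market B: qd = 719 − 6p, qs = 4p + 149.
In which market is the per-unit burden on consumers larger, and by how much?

Market B, by $4.2.

Market A: pre-tax p* = $32, q* = 270; post-tax q = 228; per-unit burden on consumers = $7.
Market B: pre-tax p* = $57, q* = 377; post-tax q = 309.8; per-unit burden on consumers = $11.2.
Difference: $7 vs $11.2 → market B is larger by $4.2.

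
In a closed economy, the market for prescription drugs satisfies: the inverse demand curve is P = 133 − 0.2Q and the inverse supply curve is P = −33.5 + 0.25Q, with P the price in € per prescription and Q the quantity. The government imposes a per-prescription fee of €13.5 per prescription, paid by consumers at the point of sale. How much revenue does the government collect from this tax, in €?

Inverting to Q(P) form: Qd = 665 − 5P; Qs = 4P + 134.
Before the tax: set 665 − 5P = 4P + 134 → P* = €59, Q* = 370.
With the tax collected from consumers, demand (in seller-price terms) shifts: Qd = 665 − 5(P + 13.5).
Solving gives Q = 340 with consumers paying €65 and producers receiving €51.5 (the €13.5 wedge).
Revenue = t · Q = 13.5 · 340 = €4590.

Tax revenue = €4590.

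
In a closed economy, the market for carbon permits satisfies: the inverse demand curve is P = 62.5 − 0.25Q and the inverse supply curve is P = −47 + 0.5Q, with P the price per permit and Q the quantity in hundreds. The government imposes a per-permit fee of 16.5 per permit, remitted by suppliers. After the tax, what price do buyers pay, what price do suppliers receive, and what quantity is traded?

Buyers pay 31.5; suppliers receive 15; quantity = 124.

Rewrite in direct form: Qd = 250 − 4P and Qs = 2P + 94.
Before the tax: set 250 − 4P = 2P + 94 → P* = 26, Q* = 146.
With the tax collected from suppliers, supply shifts: Qs = 2(P − 16.5) + 94.
New equilibrium: buyers pay 31.5, suppliers receive 15, Q = 124. (Wedge: Pb − Ps = 16.5.)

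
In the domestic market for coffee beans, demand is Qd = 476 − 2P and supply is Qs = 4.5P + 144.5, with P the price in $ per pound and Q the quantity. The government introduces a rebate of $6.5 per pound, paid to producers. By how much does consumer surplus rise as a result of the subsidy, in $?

Without the subsidy, 476 − 2P = 4.5P + 144.5 gives 6.5P = 331.5, so P* = $51 and Q* = 374.
With a per-unit subsidy paid to producers, each receives P + 6.5 per unit sold, so supply becomes Qs = 4.5(P + 6.5) + 144.5.
New equilibrium: consumers pay $46.5, producers receive $53, Q = 383. (Wedge: Pb − Ps = −6.5.)
ΔCS is the trapezoid between Q = 383 and Q = 374 of height $4.5: ½ · (374 + 383) · 4.5 = $1703.25.

Consumer surplus rises by $1703.25.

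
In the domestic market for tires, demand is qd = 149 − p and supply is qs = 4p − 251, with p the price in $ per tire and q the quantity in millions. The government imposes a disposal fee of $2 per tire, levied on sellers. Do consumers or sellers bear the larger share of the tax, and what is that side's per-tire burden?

Consumers bear the larger share: $1.6 per tire.

Without the tax, 149 − p = 4p − 251 gives 5p = 400, so p* = $80 and q* = 69.
With the tax collected from sellers, supply shifts: qs = 4(p − 2) − 251.
Solving gives q = 67.4 with consumers paying $81.6 and sellers receiving $79.6 (the $2 wedge).
Per-tire burden: consumers $1.6, sellers $0.4.
Consumers take the larger share because demand is less price-elastic here (demand slope 1 vs supply slope 4).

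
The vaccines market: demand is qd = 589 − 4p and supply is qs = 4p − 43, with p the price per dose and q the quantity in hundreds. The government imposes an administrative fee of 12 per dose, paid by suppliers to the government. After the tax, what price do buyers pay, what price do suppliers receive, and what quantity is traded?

Without the tax, 589 − 4p = 4p − 43 gives 8p = 632, so p* = 79 and q* = 273.
With the tax collected from suppliers, supply shifts: qs = 4(p − 12) − 43.
New equilibrium: buyers pay 85, suppliers receive 73, q = 249. (Wedge: pb − ps = 12.)

Buyers pay 85; suppliers receive 73; quantity = 249.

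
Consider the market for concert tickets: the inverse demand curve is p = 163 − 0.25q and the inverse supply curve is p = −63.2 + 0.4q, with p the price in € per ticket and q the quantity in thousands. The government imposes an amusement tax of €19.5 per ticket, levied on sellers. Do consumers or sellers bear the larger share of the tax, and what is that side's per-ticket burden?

Sellers bear the larger share: €12 per ticket.

Rewrite in direct form: qd = 652 − 4p and qs = 2.5p + 158.
Without the tax, 652 − 4p = 2.5p + 158 gives 6.5p = 494, so p* = €76 and q* = 348.
With the tax collected from sellers, supply shifts: qs = 2.5(p − 19.5) + 158.
Solving gives q = 318 with consumers paying €83.5 and sellers receiving €64 (the €19.5 wedge).
Per-ticket burden: consumers €7.5, sellers €12.
Sellers take the larger share because supply is less price-elastic here (demand slope 4 vs supply slope 2.5).
The less price-elastic side of the market bears the larger share of a per-unit tax.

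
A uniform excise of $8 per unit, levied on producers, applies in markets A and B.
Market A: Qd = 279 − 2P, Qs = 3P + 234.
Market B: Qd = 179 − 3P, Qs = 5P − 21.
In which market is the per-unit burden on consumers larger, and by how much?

Market B, by $0.2.

Market A: pre-tax P* = $9, Q* = 261; post-tax Q = 251.4; per-unit burden on consumers = $4.8.
Market B: pre-tax P* = $25, Q* = 104; post-tax Q = 89; per-unit burden on consumers = $5.
Difference: $4.8 vs $5 → market B is larger by $0.2.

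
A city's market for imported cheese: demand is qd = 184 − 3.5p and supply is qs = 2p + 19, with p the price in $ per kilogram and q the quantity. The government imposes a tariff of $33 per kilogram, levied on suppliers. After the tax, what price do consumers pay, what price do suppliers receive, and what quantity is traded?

Consumers pay $42; suppliers receive $9; quantity = 37.

Before the tax: set 184 − 3.5p = 2p + 19 → p* = $30, q* = 79.
With the tax collected from suppliers, supply shifts: qs = 2(p − 33) + 19.
Solving gives q = 37 with consumers paying $42 and suppliers receiving $9 (the $33 wedge).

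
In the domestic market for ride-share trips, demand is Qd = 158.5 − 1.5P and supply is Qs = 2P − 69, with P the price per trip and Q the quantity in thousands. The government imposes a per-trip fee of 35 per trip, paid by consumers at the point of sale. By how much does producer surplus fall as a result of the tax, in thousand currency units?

Producer surplus falls by 690 thousand.

Without the tax, 158.5 − 1.5P = 2P − 69 gives 3.5P = 227.5, so P* = 65 and Q* = 61.
With the tax collected from consumers, demand (in seller-price terms) shifts: Qd = 158.5 − 1.5(P + 35).
New equilibrium: consumers pay 85, producers receive 50, Q = 31. (Wedge: Pb − Ps = 35.)
ΔPS is the trapezoid between Q = 31 and Q = 61 of height 15: ½ · (61 + 31) · 15 = 690.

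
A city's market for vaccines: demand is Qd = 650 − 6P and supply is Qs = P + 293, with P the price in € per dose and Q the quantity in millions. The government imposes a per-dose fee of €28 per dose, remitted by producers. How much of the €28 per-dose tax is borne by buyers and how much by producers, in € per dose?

Buyers bear €4 per dose; producers bear €24 per dose.

Before the tax: set 650 − 6P = P + 293 → P* = €51, Q* = 344.
With the tax collected from producers, supply shifts: Qs = (P − 28) + 293.
New equilibrium: buyers pay €55, producers receive €27, Q = 320. (Wedge: Pb − Ps = 28.)
Burden on buyers: €4; on producers: €24. (They sum to €28.)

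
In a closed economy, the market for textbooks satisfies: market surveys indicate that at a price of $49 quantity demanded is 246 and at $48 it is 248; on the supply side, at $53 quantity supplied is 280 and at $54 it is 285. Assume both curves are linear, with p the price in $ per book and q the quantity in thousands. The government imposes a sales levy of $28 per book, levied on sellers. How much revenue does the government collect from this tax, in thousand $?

Demand slope: (248 − 246)/(48 − 49) = -2, so qd = 344 − 2p.
Supply slope: (285 − 280)/(54 − 53) = 5, so qs = 5p + 15.
Before the tax: set 344 − 2p = 5p + 15 → p* = $47, q* = 250.
With the tax collected from sellers, supply shifts: qs = 5(p − 28) + 15.
Solving gives q = 210 with consumers paying $67 and sellers receiving $39 (the $28 wedge).
Revenue = t · Q = 28 · 210 = $5880.

Tax revenue = $5880 thousand.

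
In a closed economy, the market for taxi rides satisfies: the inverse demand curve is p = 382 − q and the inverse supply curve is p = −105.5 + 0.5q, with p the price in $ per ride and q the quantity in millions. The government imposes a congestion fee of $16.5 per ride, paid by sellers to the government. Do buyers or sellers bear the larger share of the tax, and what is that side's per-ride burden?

Rewrite in direct form: qd = 382 − p and qs = 2p + 211.
Without the tax, 382 − p = 2p + 211 gives 3p = 171, so p* = $57 and q* = 325.
With the tax collected from sellers, supply shifts: qs = 2(p − 16.5) + 211.
Solving gives q = 314 with buyers paying $68 and sellers receiving $51.5 (the $16.5 wedge).
Per-ride burden: buyers $11, sellers $5.5.
Buyers take the larger share because demand is less price-elastic here (demand slope 1 vs supply slope 2).
The less price-elastic side of the market bears the larger share of a per-unit tax.

Buyers bear the larger share: $11 per ride.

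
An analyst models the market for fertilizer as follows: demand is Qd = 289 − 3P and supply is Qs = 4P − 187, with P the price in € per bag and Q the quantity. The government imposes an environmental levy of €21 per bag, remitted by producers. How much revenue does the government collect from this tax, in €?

Without the tax, 289 − 3P = 4P − 187 gives 7P = 476, so P* = €68 and Q* = 85.
With the tax collected from producers, supply shifts: Qs = 4(P − 21) − 187.
New equilibrium: consumers pay €80, producers receive €59, Q = 49. (Wedge: Pb − Ps = 21.)
Revenue = t · Q = 21 · 49 = €1029.

Tax revenue = €1029.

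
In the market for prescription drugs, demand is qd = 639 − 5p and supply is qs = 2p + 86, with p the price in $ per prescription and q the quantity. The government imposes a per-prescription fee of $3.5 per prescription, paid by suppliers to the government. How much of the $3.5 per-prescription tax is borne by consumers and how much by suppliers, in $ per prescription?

Without the tax, 639 − 5p = 2p + 86 gives 7p = 553, so p* = $79 and q* = 244.
With the tax collected from suppliers, supply shifts: qs = 2(p − 3.5) + 86.
New equilibrium: consumers pay $80, suppliers receive $76.5, q = 239. (Wedge: pb − ps = 3.5.)
Burden on consumers: $1; on suppliers: $2.5. (They sum to $3.5.)
The less price-elastic side of the market bears the larger share of a per-unit tax.

Consumers bear $1 per prescription; suppliers bear $2.5 per prescription.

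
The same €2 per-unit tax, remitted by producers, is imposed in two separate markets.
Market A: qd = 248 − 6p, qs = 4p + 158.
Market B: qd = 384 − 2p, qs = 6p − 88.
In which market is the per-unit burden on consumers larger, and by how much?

Market A: pre-tax p* = €9, q* = 194; post-tax q = 189.2; per-unit burden on consumers = €0.8.
Market B: pre-tax p* = €59, q* = 266; post-tax q = 263; per-unit burden on consumers = €1.5.
Difference: €0.8 vs €1.5 → market B is larger by €0.7.

Market B, by €0.7.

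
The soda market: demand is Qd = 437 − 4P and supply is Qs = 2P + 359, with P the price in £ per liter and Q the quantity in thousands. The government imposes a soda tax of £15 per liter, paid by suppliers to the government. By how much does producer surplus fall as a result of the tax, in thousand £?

Producer surplus falls by £3750 thousand.

Without the tax, 437 − 4P = 2P + 359 gives 6P = 78, so P* = £13 and Q* = 385.
With the tax collected from suppliers, supply shifts: Qs = 2(P − 15) + 359.
Solving gives Q = 365 with buyers paying £18 and suppliers receiving £3 (the £15 wedge).
ΔPS is the trapezoid between Q = 365 and Q = 385 of height £10: ½ · (385 + 365) · 10 = £3750.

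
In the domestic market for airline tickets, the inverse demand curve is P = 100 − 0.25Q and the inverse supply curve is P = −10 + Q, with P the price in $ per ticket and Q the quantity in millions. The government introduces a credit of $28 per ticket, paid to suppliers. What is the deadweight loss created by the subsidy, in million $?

Deadweight loss = $313.6 million.

Inverting to Q(P) form: Qd = 400 − 4P; Qs = P + 10.
Before the subsidy: set 400 − 4P = P + 10 → P* = $78, Q* = 88.
With a per-unit subsidy paid to suppliers, each receives P + 28 per unit sold, so supply becomes Qs = (P + 28) + 10.
New equilibrium: buyers pay $72.4, suppliers receive $100.4, Q = 110.4. (Wedge: Pb − Ps = −28.)
Quantity rises by |ΔQ| = |88 − 110.4| = 22.4.
DWL = ½ · t · |ΔQ| = ½ · 28 · 22.4 = $313.6.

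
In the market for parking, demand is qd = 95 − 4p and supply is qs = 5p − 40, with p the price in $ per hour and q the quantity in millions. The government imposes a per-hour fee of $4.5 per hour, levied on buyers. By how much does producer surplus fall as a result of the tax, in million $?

Producer surplus falls by $60 million.

Without the tax, 95 − 4p = 5p − 40 gives 9p = 135, so p* = $15 and q* = 35.
With the tax collected from buyers, demand (in seller-price terms) shifts: qd = 95 − 4(p + 4.5).
New equilibrium: buyers pay $17.5, sellers receive $13, q = 25. (Wedge: pb − ps = 4.5.)
ΔPS is the trapezoid between Q = 25 and Q = 35 of height $2: ½ · (35 + 25) · 2 = $60.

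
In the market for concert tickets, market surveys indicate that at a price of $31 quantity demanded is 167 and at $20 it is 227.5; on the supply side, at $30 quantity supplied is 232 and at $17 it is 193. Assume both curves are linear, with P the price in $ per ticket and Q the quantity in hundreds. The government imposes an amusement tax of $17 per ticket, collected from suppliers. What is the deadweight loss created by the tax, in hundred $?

Deadweight loss = $280.5 hundred.

Demand slope: (227.5 − 167)/(20 − 31) = -5.5, so Qd = 337.5 − 5.5P.
Supply slope: (193 − 232)/(17 − 30) = 3, so Qs = 3P + 142.
Without the tax, 337.5 − 5.5P = 3P + 142 gives 8.5P = 195.5, so P* = $23 and Q* = 211.
With the tax collected from suppliers, supply shifts: Qs = 3(P − 17) + 142.
Solving gives Q = 178 with consumers paying $29 and suppliers receiving $12 (the $17 wedge).
Quantity falls by |ΔQ| = |211 − 178| = 33.
DWL = ½ · t · |ΔQ| = ½ · 17 · 33 = $280.5.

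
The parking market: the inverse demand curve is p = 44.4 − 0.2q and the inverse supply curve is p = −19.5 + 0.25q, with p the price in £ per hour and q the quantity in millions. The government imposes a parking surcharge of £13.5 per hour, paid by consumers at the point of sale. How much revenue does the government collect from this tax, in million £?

Tax revenue = £1512 million.

Rewrite in direct form: qd = 222 − 5p and qs = 4p + 78.
Before the tax: set 222 − 5p = 4p + 78 → p* = £16, q* = 142.
With the tax collected from consumers, demand (in seller-price terms) shifts: qd = 222 − 5(p + 13.5).
New equilibrium: consumers pay £22, suppliers receive £8.5, q = 112. (Wedge: pb − ps = 13.5.)
Revenue = t · Q = 13.5 · 112 = £1512.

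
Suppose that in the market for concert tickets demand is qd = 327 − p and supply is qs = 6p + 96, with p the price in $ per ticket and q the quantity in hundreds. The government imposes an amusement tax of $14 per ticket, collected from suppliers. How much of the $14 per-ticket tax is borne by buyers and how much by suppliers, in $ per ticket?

Without the tax, 327 − p = 6p + 96 gives 7p = 231, so p* = $33 and q* = 294.
With the tax collected from suppliers, supply shifts: qs = 6(p − 14) + 96.
Solving gives q = 282 with buyers paying $45 and suppliers receiving $31 (the $14 wedge).
Burden on buyers: $12; on suppliers: $2. (They sum to $14.)
The less price-elastic side of the market bears the larger share of a per-unit tax.

Buyers bear $12 per ticket; suppliers bear $2 per ticket.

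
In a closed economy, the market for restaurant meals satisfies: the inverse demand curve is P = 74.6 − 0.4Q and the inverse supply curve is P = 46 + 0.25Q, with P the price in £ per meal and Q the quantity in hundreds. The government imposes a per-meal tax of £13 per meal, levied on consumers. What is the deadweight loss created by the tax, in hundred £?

Rewrite in direct form: Qd = 186.5 − 2.5P and Qs = 4P − 184.
Before the tax: set 186.5 − 2.5P = 4P − 184 → P* = £57, Q* = 44.
With the tax collected from consumers, demand (in seller-price terms) shifts: Qd = 186.5 − 2.5(P + 13).
New equilibrium: consumers pay £65, suppliers receive £52, Q = 24. (Wedge: Pb − Ps = 13.)
Quantity falls by |ΔQ| = |44 − 24| = 20.
DWL = ½ · t · |ΔQ| = ½ · 13 · 20 = £130.

Deadweight loss = £130 hundred.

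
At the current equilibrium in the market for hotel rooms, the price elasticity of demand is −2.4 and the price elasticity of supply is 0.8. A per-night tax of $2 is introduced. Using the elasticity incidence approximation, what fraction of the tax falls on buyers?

Buyers' share ≈ 0.25.

Incidence ratio: buyers' share ≈ εs / (εs + |εd|) = 0.8 / (0.8 + 2.4) = 0.25.
Supply is the less elastic side, so buyers bear the smaller share.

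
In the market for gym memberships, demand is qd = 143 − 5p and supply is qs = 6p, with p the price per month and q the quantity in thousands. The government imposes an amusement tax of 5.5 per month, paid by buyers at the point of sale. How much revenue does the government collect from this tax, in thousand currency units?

Tax revenue = 346.5 thousand.

Without the tax, 143 − 5p = 6p gives 11p = 143, so p* = 13 and q* = 78.
With the tax collected from buyers, demand (in seller-price terms) shifts: qd = 143 − 5(p + 5.5).
New equilibrium: buyers pay 16, sellers receive 10.5, q = 63. (Wedge: pb − ps = 5.5.)
Revenue = t · Q = 5.5 · 63 = 346.5.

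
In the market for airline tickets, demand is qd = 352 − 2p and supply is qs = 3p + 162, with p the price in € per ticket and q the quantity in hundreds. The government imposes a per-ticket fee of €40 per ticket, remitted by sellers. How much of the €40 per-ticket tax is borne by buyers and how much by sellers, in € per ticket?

Buyers bear €24 per ticket; sellers bear €16 per ticket.

Before the tax: set 352 − 2p = 3p + 162 → p* = €38, q* = 276.
With the tax collected from sellers, supply shifts: qs = 3(p − 40) + 162.
New equilibrium: buyers pay €62, sellers receive €22, q = 228. (Wedge: pb − ps = 40.)
Burden on buyers: €24; on sellers: €16. (They sum to €40.)
The less price-elastic side of the market bears the larger share of a per-unit tax.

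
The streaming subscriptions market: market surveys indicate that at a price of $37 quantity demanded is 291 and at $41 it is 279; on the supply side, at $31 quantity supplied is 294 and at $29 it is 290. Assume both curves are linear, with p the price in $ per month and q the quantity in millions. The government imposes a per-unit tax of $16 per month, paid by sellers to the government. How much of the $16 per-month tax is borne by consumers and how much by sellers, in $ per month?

Demand slope: (279 − 291)/(41 − 37) = -3, so qd = 402 − 3p.
Supply slope: (290 − 294)/(29 − 31) = 2, so qs = 2p + 232.
Without the tax, 402 − 3p = 2p + 232 gives 5p = 170, so p* = $34 and q* = 300.
With the tax collected from sellers, supply shifts: qs = 2(p − 16) + 232.
New equilibrium: consumers pay $40.4, sellers receive $24.4, q = 280.8. (Wedge: pb − ps = 16.)
Burden on consumers: $6.4; on sellers: $9.6. (They sum to $16.)
The less price-elastic side of the market bears the larger share of a per-unit tax.

Consumers bear $6.4 per month; sellers bear $9.6 per month.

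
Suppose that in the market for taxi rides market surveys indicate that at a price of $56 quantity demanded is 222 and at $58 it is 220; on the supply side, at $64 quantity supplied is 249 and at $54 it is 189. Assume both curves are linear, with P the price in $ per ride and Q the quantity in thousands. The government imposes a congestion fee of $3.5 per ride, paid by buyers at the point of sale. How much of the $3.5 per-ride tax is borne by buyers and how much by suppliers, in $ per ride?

Demand slope: (220 − 222)/(58 − 56) = -1, so Qd = 278 − P.
Supply slope: (189 − 249)/(54 − 64) = 6, so Qs = 6P − 135.
Without the tax, 278 − P = 6P − 135 gives 7P = 413, so P* = $59 and Q* = 219.
With the tax collected from buyers, demand (in seller-price terms) shifts: Qd = 278 − (P + 3.5).
Solving gives Q = 216 with buyers paying $62 and suppliers receiving $58.5 (the $3.5 wedge).
Burden on buyers: $3; on suppliers: $0.5. (They sum to $3.5.)
The less price-elastic side of the market bears the larger share of a per-unit tax.

Buyers bear $3 per ride; suppliers bear $0.5 per ride.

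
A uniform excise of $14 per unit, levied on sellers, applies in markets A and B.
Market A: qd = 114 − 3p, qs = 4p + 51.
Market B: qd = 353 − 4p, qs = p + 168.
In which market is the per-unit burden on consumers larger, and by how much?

Market A: pre-tax p* = $9, q* = 87; post-tax q = 63; per-unit burden on consumers = $8.
Market B: pre-tax p* = $37, q* = 205; post-tax q = 193.8; per-unit burden on consumers = $2.8.
Difference: $8 vs $2.8 → market A is larger by $5.2.

Market A, by $5.2.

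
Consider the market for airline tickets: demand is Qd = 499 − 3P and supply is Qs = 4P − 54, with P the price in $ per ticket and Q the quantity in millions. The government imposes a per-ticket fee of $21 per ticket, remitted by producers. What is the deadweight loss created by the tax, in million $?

Without the tax, 499 − 3P = 4P − 54 gives 7P = 553, so P* = $79 and Q* = 262.
With the tax collected from producers, supply shifts: Qs = 4(P − 21) − 54.
New equilibrium: consumers pay $91, producers receive $70, Q = 226. (Wedge: Pb − Ps = 21.)
Quantity falls by |ΔQ| = |262 − 226| = 36.
DWL = ½ · t · |ΔQ| = ½ · 21 · 36 = $378.

Deadweight loss = $378 million.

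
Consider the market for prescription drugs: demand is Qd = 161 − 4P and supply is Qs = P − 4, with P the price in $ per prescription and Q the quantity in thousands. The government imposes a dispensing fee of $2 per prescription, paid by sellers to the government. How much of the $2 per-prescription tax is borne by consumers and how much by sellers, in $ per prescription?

Consumers bear $0.4 per prescription; sellers bear $1.6 per prescription.

Before the tax: set 161 − 4P = P − 4 → P* = $33, Q* = 29.
With the tax collected from sellers, supply shifts: Qs = (P − 2) − 4.
Solving gives Q = 27.4 with consumers paying $33.4 and sellers receiving $31.4 (the $2 wedge).
Burden on consumers: $0.4; on sellers: $1.6. (They sum to $2.)
The less price-elastic side of the market bears the larger share of a per-unit tax.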